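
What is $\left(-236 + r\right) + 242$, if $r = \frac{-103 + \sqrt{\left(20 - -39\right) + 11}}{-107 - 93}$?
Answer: $\frac{1303}{200} - \frac{\sqrt{70}}{200} \approx 6.4732$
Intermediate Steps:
$r = \frac{103}{200} - \frac{\sqrt{70}}{200}$ ($r = \frac{-103 + \sqrt{\left(20 + 39\right) + 11}}{-200} = \left(-103 + \sqrt{59 + 11}\right) \left(- \frac{1}{200}\right) = \left(-103 + \sqrt{70}\right) \left(- \frac{1}{200}\right) = \frac{103}{200} - \frac{\sqrt{70}}{200} \approx 0.47317$)
$\left(-236 + r\right) + 242 = \left(-236 + \left(\frac{103}{200} - \frac{\sqrt{70}}{200}\right)\right) + 242 = \left(- \frac{47097}{200} - \frac{\sqrt{70}}{200}\right) + 242 = \frac{1303}{200} - \frac{\sqrt{70}}{200}$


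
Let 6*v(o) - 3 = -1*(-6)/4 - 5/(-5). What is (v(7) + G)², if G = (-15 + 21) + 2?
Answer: 11449/144 ≈ 79.507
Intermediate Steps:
v(o) = 11/12 (v(o) = ½ + (-1*(-6)/4 - 5/(-5))/6 = ½ + (6*(¼) - 5*(-⅕))/6 = ½ + (3/2 + 1)/6 = ½ + (⅙)*(5/2) = ½ + 5/12 = 11/12)
G = 8 (G = 6 + 2 = 8)
(v(7) + G)² = (11/12 + 8)² = (107/12)² = 11449/144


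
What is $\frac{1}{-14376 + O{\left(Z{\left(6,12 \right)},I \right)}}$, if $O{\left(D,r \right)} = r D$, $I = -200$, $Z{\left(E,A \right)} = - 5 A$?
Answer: $- \frac{1}{2376} \approx -0.00042088$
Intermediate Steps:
$O{\left(D,r \right)} = D r$
$\frac{1}{-14376 + O{\left(Z{\left(6,12 \right)},I \right)}} = \frac{1}{-14376 + \left(-5\right) 12 \left(-200\right)} = \frac{1}{-14376 - -12000} = \frac{1}{-14376 + 12000} = \frac{1}{-2376} = - \frac{1}{2376}$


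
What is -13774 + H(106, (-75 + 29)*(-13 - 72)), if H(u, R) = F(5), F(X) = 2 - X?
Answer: -13777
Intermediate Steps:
H(u, R) = -3 (H(u, R) = 2 - 1*5 = 2 - 5 = -3)
-13774 + H(106, (-75 + 29)*(-13 - 72)) = -13774 - 3 = -13777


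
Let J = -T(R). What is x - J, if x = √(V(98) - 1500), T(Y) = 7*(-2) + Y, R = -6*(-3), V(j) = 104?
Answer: 4 + 2*I*√349 ≈ 4.0 + 37.363*I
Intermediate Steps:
R = 18
T(Y) = -14 + Y
x = 2*I*√349 (x = √(104 - 1500) = √(-1396) = 2*I*√349 ≈ 37.363*I)
J = -4 (J = -(-14 + 18) = -1*4 = -4)
x - J = 2*I*√349 - 1*(-4) = 2*I*√349 + 4 = 4 + 2*I*√349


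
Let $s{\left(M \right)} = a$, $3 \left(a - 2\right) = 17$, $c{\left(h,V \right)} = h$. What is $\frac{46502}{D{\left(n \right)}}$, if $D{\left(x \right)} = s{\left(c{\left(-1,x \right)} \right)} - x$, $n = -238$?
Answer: $\frac{139506}{737} \approx 189.29$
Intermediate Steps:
$a = \frac{23}{3}$ ($a = 2 + \frac{1}{3} \cdot 17 = 2 + \frac{17}{3} = \frac{23}{3} \approx 7.6667$)
$s{\left(M \right)} = \frac{23}{3}$
$D{\left(x \right)} = \frac{23}{3} - x$
$\frac{46502}{D{\left(n \right)}} = \frac{46502}{\frac{23}{3} - -238} = \frac{46502}{\frac{23}{3} + 238} = \frac{46502}{\frac{737}{3}} = 46502 \cdot \frac{3}{737} = \frac{139506}{737}$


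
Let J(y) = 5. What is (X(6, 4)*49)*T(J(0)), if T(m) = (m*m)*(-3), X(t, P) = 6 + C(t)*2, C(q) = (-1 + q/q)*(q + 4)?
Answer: -22050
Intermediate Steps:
C(q) = 0 (C(q) = (-1 + 1)*(4 + q) = 0*(4 + q) = 0)
X(t, P) = 6 (X(t, P) = 6 + 0*2 = 6 + 0 = 6)
T(m) = -3*m² (T(m) = m²*(-3) = -3*m²)
(X(6, 4)*49)*T(J(0)) = (6*49)*(-3*5²) = 294*(-3*25) = 294*(-75) = -22050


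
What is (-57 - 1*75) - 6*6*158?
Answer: -5820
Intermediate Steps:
(-57 - 1*75) - 6*6*158 = (-57 - 75) - 36*158 = -132 - 5688 = -5820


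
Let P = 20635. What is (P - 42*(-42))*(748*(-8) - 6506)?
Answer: -279763510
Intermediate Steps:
(P - 42*(-42))*(748*(-8) - 6506) = (20635 - 42*(-42))*(748*(-8) - 6506) = (20635 + 1764)*(-5984 - 6506) = 22399*(-12490) = -279763510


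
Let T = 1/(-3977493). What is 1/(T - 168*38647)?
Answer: -3977493/25824652891129 ≈ -1.5402e-7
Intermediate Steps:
T = -1/3977493 ≈ -2.5141e-7
1/(T - 168*38647) = 1/(-1/3977493 - 168*38647) = 1/(-1/3977493 - 6492696) = 1/(-25824652891129/3977493) = -3977493/25824652891129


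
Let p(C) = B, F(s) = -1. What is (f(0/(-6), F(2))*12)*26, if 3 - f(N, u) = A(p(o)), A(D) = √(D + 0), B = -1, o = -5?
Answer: 936 - 312*I ≈ 936.0 - 312.0*I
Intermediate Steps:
p(C) = -1
A(D) = √D
f(N, u) = 3 - I (f(N, u) = 3 - √(-1) = 3 - I)
(f(0/(-6), F(2))*12)*26 = ((3 - I)*12)*26 = (36 - 12*I)*26 = 936 - 312*I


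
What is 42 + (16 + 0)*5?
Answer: 122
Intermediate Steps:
42 + (16 + 0)*5 = 42 + 16*5 = 42 + 80 = 122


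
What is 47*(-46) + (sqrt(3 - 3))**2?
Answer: -2162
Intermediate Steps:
47*(-46) + (sqrt(3 - 3))**2 = -2162 + (sqrt(0))**2 = -2162 + 0**2 = -2162 + 0 = -2162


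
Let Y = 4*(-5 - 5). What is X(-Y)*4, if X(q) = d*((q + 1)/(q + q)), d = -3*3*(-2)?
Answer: 369/10 ≈ 36.900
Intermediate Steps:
Y = -40 (Y = 4*(-10) = -40)
d = 18 (d = -9*(-2) = 18)
X(q) = 9*(1 + q)/q (X(q) = 18*((q + 1)/(q + q)) = 18*((1 + q)/((2*q))) = 18*((1 + q)*(1/(2*q))) = 18*((1 + q)/(2*q)) = 9*(1 + q)/q)
X(-Y)*4 = (9 + 9/((-1*(-40))))*4 = (9 + 9/40)*4 = (369/40)*4 = 369/10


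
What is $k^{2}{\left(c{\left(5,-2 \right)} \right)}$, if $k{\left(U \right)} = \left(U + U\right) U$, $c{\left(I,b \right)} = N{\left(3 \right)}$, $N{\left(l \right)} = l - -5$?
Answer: $16384$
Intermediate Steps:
$N{\left(l \right)} = 5 + l$ ($N{\left(l \right)} = l + 5 = 5 + l$)
$c{\left(I,b \right)} = 8$ ($c{\left(I,b \right)} = 5 + 3 = 8$)
$k{\left(U \right)} = 2 U^{2}$ ($k{\left(U \right)} = 2 U U = 2 U^{2}$)
$k^{2}{\left(c{\left(5,-2 \right)} \right)} = \left(2 \cdot 8^{2}\right)^{2} = \left(2 \cdot 64\right)^{2} = 128^{2} = 16384$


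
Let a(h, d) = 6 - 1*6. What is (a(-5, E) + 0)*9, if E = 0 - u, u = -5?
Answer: 0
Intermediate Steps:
E = 5 (E = 0 - 1*(-5) = 0 + 5 = 5)
a(h, d) = 0 (a(h, d) = 6 - 6 = 0)
(a(-5, E) + 0)*9 = (0 + 0)*9 = 0*9 = 0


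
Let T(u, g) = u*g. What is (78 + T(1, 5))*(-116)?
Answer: -9628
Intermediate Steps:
T(u, g) = g*u
(78 + T(1, 5))*(-116) = (78 + 5*1)*(-116) = (78 + 5)*(-116) = 83*(-116) = -9628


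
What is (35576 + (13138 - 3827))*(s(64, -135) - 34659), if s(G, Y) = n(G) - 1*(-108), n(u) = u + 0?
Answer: -1548017969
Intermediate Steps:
n(u) = u
s(G, Y) = 108 + G (s(G, Y) = G - 1*(-108) = G + 108 = 108 + G)
(35576 + (13138 - 3827))*(s(64, -135) - 34659) = (35576 + (13138 - 3827))*((108 + 64) - 34659) = (35576 + 9311)*(172 - 34659) = 44887*(-34487) = -1548017969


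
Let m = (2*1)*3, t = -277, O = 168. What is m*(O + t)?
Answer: -654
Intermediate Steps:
m = 6 (m = 2*3 = 6)
m*(O + t) = 6*(168 - 277) = 6*(-109) = -654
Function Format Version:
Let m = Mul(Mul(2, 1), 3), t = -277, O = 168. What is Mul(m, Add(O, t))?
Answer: -654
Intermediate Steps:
m = 6 (m = Mul(2, 3) = 6)
Mul(m, Add(O, t)) = Mul(6, Add(168, -277)) = Mul(6, -109) = -654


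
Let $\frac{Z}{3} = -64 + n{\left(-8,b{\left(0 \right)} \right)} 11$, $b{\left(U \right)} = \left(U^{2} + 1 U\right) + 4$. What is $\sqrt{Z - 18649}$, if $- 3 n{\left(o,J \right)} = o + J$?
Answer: $i \sqrt{18797} \approx 137.1 i$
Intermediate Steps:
$b{\left(U \right)} = 4 + U + U^{2}$ ($b{\left(U \right)} = \left(U^{2} + U\right) + 4 = \left(U + U^{2}\right) + 4 = 4 + U + U^{2}$)
$n{\left(o,J \right)} = - \frac{J}{3} - \frac{o}{3}$ ($n{\left(o,J \right)} = - \frac{o + J}{3} = - \frac{J + o}{3} = - \frac{J}{3} - \frac{o}{3}$)
$Z = -148$ ($Z = 3 \left(-64 + \left(- \frac{4 + 0 + 0^{2}}{3} - - \frac{8}{3}\right) 11\right) = 3 \left(-64 + \left(- \frac{4 + 0 + 0}{3} + \frac{8}{3}\right) 11\right) = 3 \left(-64 + \left(\left(- \frac{1}{3}\right) 4 + \frac{8}{3}\right) 11\right) = 3 \left(-64 + \left(- \frac{4}{3} + \frac{8}{3}\right) 11\right) = 3 \left(-64 + \frac{4}{3} \cdot 11\right) = 3 \left(-64 + \frac{44}{3}\right) = 3 \left(- \frac{148}{3}\right) = -148$)
$\sqrt{Z - 18649} = \sqrt{-148 - 18649} = \sqrt{-18797} = i \sqrt{18797}$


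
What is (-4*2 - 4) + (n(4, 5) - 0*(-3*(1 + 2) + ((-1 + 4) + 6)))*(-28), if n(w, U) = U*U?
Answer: -712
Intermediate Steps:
n(w, U) = U**2
(-4*2 - 4) + (n(4, 5) - 0*(-3*(1 + 2) + ((-1 + 4) + 6)))*(-28) = (-4*2 - 4) + (5**2 - 0*(-3*(1 + 2) + ((-1 + 4) + 6)))*(-28) = (-8 - 4) + (25 - 0*(-3*3 + (3 + 6)))*(-28) = -12 + (25 - 0*(-9 + 9))*(-28) = -12 + (25 - 0*0)*(-28) = -12 + (25 - 1*0)*(-28) = -12 + (25 + 0)*(-28) = -12 + 25*(-28) = -12 - 700 = -712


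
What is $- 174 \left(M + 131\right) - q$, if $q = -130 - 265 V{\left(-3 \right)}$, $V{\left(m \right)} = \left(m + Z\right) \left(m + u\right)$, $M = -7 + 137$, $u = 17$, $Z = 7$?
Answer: $-30444$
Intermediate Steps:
$M = 130$
$V{\left(m \right)} = \left(7 + m\right) \left(17 + m\right)$ ($V{\left(m \right)} = \left(m + 7\right) \left(m + 17\right) = \left(7 + m\right) \left(17 + m\right)$)
$q = -14970$ ($q = -130 - 265 \left(119 + \left(-3\right)^{2} + 24 \left(-3\right)\right) = -130 - 265 \left(119 + 9 - 72\right) = -130 - 14840 = -14970$)
$- 174 \left(M + 131\right) - q = - 174 \left(130 + 131\right) - -14970 = \left(-174\right) 261 + 14970 = -45414 + 14970 = -30444$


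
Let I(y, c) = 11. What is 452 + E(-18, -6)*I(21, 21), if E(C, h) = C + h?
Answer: 188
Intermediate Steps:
452 + E(-18, -6)*I(21, 21) = 452 + (-18 - 6)*11 = 452 - 24*11 = 452 - 264 = 188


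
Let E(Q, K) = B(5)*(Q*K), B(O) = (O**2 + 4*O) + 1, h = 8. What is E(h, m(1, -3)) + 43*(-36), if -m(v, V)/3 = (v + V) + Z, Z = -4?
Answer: 5076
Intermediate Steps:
m(v, V) = 12 - 3*V - 3*v (m(v, V) = -3*((v + V) - 4) = -3*((V + v) - 4) = -3*(-4 + V + v) = 12 - 3*V - 3*v)
B(O) = 1 + O**2 + 4*O
E(Q, K) = 46*K*Q (E(Q, K) = (1 + 5**2 + 4*5)*(Q*K) = (1 + 25 + 20)*(K*Q) = 46*(K*Q) = 46*K*Q)
E(h, m(1, -3)) + 43*(-36) = 46*(12 - 3*(-3) - 3*1)*8 + 43*(-36) = 46*(12 + 9 - 3)*8 - 1548 = 46*18*8 - 1548 = 6624 - 1548 = 5076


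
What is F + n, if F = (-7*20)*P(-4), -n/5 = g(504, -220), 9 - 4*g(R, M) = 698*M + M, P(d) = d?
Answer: -766705/4 ≈ -1.9168e+5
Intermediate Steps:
g(R, M) = 9/4 - 699*M/4 (g(R, M) = 9/4 - (698*M + M)/4 = 9/4 - 699*M/4)
n = -768945/4 (n = -5*(9/4 - 699/4*(-220)) = -5*(9/4 + 38445) = -5*153789/4 = -768945/4 ≈ -1.9224e+5)
F = 560 (F = -7*20*(-4) = -140*(-4) = 560)
F + n = 560 - 768945/4 = -766705/4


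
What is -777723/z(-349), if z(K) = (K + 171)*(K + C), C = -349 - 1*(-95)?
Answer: -259241/35778 ≈ -7.2458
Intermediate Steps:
C = -254 (C = -349 + 95 = -254)
z(K) = (-254 + K)*(171 + K) (z(K) = (K + 171)*(K - 254) = (171 + K)*(-254 + K) = (-254 + K)*(171 + K))
-777723/z(-349) = -777723/(-43434 + (-349)² - 83*(-349)) = -777723/(-43434 + 121801 + 28967) = -777723/107334 = -777723*1/107334 = -259241/35778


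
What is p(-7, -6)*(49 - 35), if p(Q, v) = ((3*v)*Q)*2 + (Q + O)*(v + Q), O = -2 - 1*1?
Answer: 5348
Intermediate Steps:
O = -3 (O = -2 - 1 = -3)
p(Q, v) = (-3 + Q)*(Q + v) + 6*Q*v (p(Q, v) = ((3*v)*Q)*2 + (Q - 3)*(v + Q) = (3*Q*v)*2 + (-3 + Q)*(Q + v) = 6*Q*v + (-3 + Q)*(Q + v) = (-3 + Q)*(Q + v) + 6*Q*v)
p(-7, -6)*(49 - 35) = ((-7)² - 3*(-7) - 3*(-6) + 7*(-7)*(-6))*(49 - 35) = (49 + 21 + 18 + 294)*14 = 382*14 = 5348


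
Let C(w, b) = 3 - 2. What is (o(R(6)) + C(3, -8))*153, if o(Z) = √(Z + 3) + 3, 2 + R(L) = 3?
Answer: 918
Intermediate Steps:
R(L) = 1 (R(L) = -2 + 3 = 1)
C(w, b) = 1
o(Z) = 3 + √(3 + Z) (o(Z) = √(3 + Z) + 3 = 3 + √(3 + Z))
(o(R(6)) + C(3, -8))*153 = ((3 + √(3 + 1)) + 1)*153 = ((3 + √4) + 1)*153 = ((3 + 2) + 1)*153 = (5 + 1)*153 = 6*153 = 918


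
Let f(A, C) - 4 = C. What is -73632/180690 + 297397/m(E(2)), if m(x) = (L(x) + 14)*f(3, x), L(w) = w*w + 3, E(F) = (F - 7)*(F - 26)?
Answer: -12982641921/53836826420 ≈ -0.24115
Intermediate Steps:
f(A, C) = 4 + C
E(F) = (-26 + F)*(-7 + F) (E(F) = (-7 + F)*(-26 + F) = (-26 + F)*(-7 + F))
L(w) = 3 + w² (L(w) = w² + 3 = 3 + w²)
m(x) = (4 + x)*(17 + x²) (m(x) = ((3 + x²) + 14)*(4 + x) = (17 + x²)*(4 + x) = (4 + x)*(17 + x²))
-73632/180690 + 297397/m(E(2)) = -73632/180690 + 297397/(((4 + (182 + 2² - 33*2))*(17 + (182 + 2² - 33*2)²))) = -73632*1/180690 + 297397/(((4 + (182 + 4 - 66))*(17 + (182 + 4 - 66)²))) = -12272/30115 + 297397/(((4 + 120)*(17 + 120²))) = -12272/30115 + 297397/((124*(17 + 14400))) = -12272/30115 + 297397/((124*14417)) = -12272/30115 + 297397/1787708 = -12982641921/53836826420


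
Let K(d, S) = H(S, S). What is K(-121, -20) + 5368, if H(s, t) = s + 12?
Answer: 5360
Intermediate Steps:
H(s, t) = 12 + s
K(d, S) = 12 + S
K(-121, -20) + 5368 = (12 - 20) + 5368 = -8 + 5368 = 5360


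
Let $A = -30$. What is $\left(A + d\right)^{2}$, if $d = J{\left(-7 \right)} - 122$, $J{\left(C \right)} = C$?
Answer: $25281$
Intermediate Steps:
$d = -129$ ($d = -7 - 122 = -129$)
$\left(A + d\right)^{2} = \left(-30 - 129\right)^{2} = \left(-159\right)^{2} = 25281$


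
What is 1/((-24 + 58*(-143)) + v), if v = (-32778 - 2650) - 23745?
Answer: -1/67491 ≈ -1.4817e-5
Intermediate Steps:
v = -59173 (v = -35428 - 23745 = -59173)
1/((-24 + 58*(-143)) + v) = 1/((-24 + 58*(-143)) - 59173) = 1/((-24 - 8294) - 59173) = 1/(-8318 - 59173) = 1/(-67491) = -1/67491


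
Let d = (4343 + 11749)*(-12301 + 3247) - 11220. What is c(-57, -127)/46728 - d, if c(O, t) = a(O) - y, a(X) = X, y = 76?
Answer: 6808652208731/46728 ≈ 1.4571e+8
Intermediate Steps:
c(O, t) = -76 + O (c(O, t) = O - 1*76 = O - 76 = -76 + O)
d = -145708188 (d = 16092*(-9054) - 11220 = -145696968 - 11220 = -145708188)
c(-57, -127)/46728 - d = (-76 - 57)/46728 - 1*(-145708188) = -133*1/46728 + 145708188 = -133/46728 + 145708188 = 6808652208731/46728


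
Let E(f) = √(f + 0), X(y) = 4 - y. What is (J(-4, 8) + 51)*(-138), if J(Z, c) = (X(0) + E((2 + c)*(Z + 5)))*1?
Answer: -7590 - 138*√10 ≈ -8026.4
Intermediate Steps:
E(f) = √f
J(Z, c) = 4 + √((2 + c)*(5 + Z)) (J(Z, c) = ((4 - 1*0) + √((2 + c)*(Z + 5)))*1 = ((4 + 0) + √((2 + c)*(5 + Z)))*1 = (4 + √((2 + c)*(5 + Z)))*1 = 4 + √((2 + c)*(5 + Z)))
(J(-4, 8) + 51)*(-138) = ((4 + √(10 + 2*(-4) + 5*8 - 4*8)) + 51)*(-138) = ((4 + √(10 - 8 + 40 - 32)) + 51)*(-138) = ((4 + √10) + 51)*(-138) = (55 + √10)*(-138) = -7590 - 138*√10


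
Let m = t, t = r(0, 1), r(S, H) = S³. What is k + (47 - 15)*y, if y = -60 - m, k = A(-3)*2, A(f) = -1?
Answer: -1922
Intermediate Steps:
k = -2 (k = -1*2 = -2)
t = 0 (t = 0³ = 0)
m = 0
y = -60 (y = -60 - 1*0 = -60 + 0 = -60)
k + (47 - 15)*y = -2 + (47 - 15)*(-60) = -2 + 32*(-60) = -2 - 1920 = -1922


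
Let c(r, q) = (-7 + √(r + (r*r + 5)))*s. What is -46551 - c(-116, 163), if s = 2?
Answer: -46537 - 2*√13345 ≈ -46768.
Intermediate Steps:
c(r, q) = -14 + 2*√(5 + r + r²) (c(r, q) = (-7 + √(r + (r*r + 5)))*2 = (-7 + √(r + (r² + 5)))*2 = (-7 + √(r + (5 + r²)))*2 = (-7 + √(5 + r + r²))*2 = -14 + 2*√(5 + r + r²))
-46551 - c(-116, 163) = -46551 - (-14 + 2*√(5 - 116 + (-116)²)) = -46551 - (-14 + 2*√(5 - 116 + 13456)) = -46551 - (-14 + 2*√13345) = -46551 + (14 - 2*√13345) = -46537 - 2*√13345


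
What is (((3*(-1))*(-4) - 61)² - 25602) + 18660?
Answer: -4541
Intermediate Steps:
(((3*(-1))*(-4) - 61)² - 25602) + 18660 = ((-3*(-4) - 61)² - 25602) + 18660 = ((12 - 61)² - 25602) + 18660 = ((-49)² - 25602) + 18660 = (2401 - 25602) + 18660 = -23201 + 18660 = -4541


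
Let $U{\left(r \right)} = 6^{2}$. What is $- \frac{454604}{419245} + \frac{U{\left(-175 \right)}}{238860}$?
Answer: $- \frac{603175659}{556338115} \approx -1.0842$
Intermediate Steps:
$U{\left(r \right)} = 36$
$- \frac{454604}{419245} + \frac{U{\left(-175 \right)}}{238860} = - \frac{454604}{419245} + \frac{36}{238860} = \left(-454604\right) \frac{1}{419245} + 36 \cdot \frac{1}{238860} = - \frac{454604}{419245} + \frac{1}{6635} = - \frac{603175659}{556338115}$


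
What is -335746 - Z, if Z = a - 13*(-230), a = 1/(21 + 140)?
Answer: -54536497/161 ≈ -3.3874e+5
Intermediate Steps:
a = 1/161 ≈ 0.0062112
Z = 481391/161 (Z = 1/161 - 13*(-230) = 1/161 + 2990 = 481391/161 ≈ 2990.0)
-335746 - Z = -335746 - 1*481391/161 = -335746 - 481391/161 = -54536497/161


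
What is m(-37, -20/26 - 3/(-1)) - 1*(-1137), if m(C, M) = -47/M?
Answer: 32362/29 ≈ 1115.9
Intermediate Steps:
m(-37, -20/26 - 3/(-1)) - 1*(-1137) = -47/(-20/26 - 3/(-1)) - 1*(-1137) = -47/(-20*1/26 - 3*(-1)) + 1137 = -47/(-10/13 + 3) + 1137 = -47/29/13 + 1137 = -47*13/29 + 1137 = -611/29 + 1137 = 32362/29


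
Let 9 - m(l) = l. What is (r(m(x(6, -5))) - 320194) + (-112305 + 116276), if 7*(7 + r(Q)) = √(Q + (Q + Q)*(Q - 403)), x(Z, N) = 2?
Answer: -316230 + I*√113 ≈ -3.1623e+5 + 10.63*I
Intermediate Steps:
m(l) = 9 - l
r(Q) = -7 + √(Q + 2*Q*(-403 + Q))/7 (r(Q) = -7 + √(Q + (Q + Q)*(Q - 403))/7 = -7 + √(Q + (2*Q)*(-403 + Q))/7 = -7 + √(Q + 2*Q*(-403 + Q))/7)
(r(m(x(6, -5))) - 320194) + (-112305 + 116276) = ((-7 + √((9 - 1*2)*(-805 + 2*(9 - 1*2)))/7) - 320194) + (-112305 + 116276) = ((-7 + √((9 - 2)*(-805 + 2*(9 - 2)))/7) - 320194) + 3971 = ((-7 + √(7*(-805 + 2*7))/7) - 320194) + 3971 = ((-7 + √(7*(-805 + 14))/7) - 320194) + 3971 = ((-7 + √(7*(-791))/7) - 320194) + 3971 = ((-7 + √(-5537)/7) - 320194) + 3971 = ((-7 + (7*I*√113)/7) - 320194) + 3971 = ((-7 + I*√113) - 320194) + 3971 = (-320201 + I*√113) + 3971 = -316230 + I*√113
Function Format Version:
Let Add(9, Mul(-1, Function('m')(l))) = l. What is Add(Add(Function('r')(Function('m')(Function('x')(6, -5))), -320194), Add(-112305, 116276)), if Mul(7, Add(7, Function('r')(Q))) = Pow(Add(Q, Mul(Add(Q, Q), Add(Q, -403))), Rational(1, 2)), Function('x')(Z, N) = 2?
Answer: Add(-316230, Mul(I, Pow(113, Rational(1, 2)))) ≈ Add(-3.1623e+5, Mul(10.630, I))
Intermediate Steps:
Function('m')(l) = Add(9, Mul(-1, l))
Function('r')(Q) = Add(-7, Mul(Rational(1, 7), Pow(Add(Q, Mul(2, Q, Add(-403, Q))), Rational(1, 2)))) (Function('r')(Q) = Add(-7, Mul(Rational(1, 7), Pow(Add(Q, Mul(Add(Q, Q), Add(Q, -403))), Rational(1, 2)))) = Add(-7, Mul(Rational(1, 7), Pow(Add(Q, Mul(Mul(2, Q), Add(-403, Q))), Rational(1, 2)))) = Add(-7, Mul(Rational(1, 7), Pow(Add(Q, Mul(2, Q, Add(-403, Q))), Rational(1, 2)))))
Add(Add(Function('r')(Function('m')(Function('x')(6, -5))), -320194), Add(-112305, 116276)) = Add(Add(Add(-7, Mul(Rational(1, 7), Pow(Mul(Add(9, Mul(-1, 2)), Add(-805, Mul(2, Add(9, Mul(-1, 2))))), Rational(1, 2)))), -320194), Add(-112305, 116276)) = Add(Add(Add(-7, Mul(Rational(1, 7), Pow(Mul(Add(9, -2), Add(-805, Mul(2, Add(9, -2)))), Rational(1, 2)))), -320194), 3971) = Add(Add(Add(-7, Mul(Rational(1, 7), Pow(Mul(7, Add(-805, Mul(2, 7))), Rational(1, 2)))), -320194), 3971) = Add(Add(Add(-7, Mul(Rational(1, 7), Pow(Mul(7, Add(-805, 14)), Rational(1, 2)))), -320194), 3971) = Add(Add(Add(-7, Mul(Rational(1, 7), Pow(Mul(7, -791), Rational(1, 2)))), -320194), 3971) = Add(Add(Add(-7, Mul(Rational(1, 7), Pow(-5537, Rational(1, 2)))), -320194), 3971) = Add(Add(Add(-7, Mul(Rational(1, 7), Mul(7, I, Pow(113, Rational(1, 2))))), -320194), 3971) = Add(Add(Add(-7, Mul(I, Pow(113, Rational(1, 2)))), -320194), 3971) = Add(Add(-320201, Mul(I, Pow(113, Rational(1, 2)))), 3971) = Add(-316230, Mul(I, Pow(113, Rational(1, 2))))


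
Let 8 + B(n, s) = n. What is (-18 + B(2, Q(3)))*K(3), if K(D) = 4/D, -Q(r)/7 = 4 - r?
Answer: -32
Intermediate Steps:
Q(r) = -28 + 7*r (Q(r) = -7*(4 - r) = -28 + 7*r)
B(n, s) = -8 + n
(-18 + B(2, Q(3)))*K(3) = (-18 + (-8 + 2))*(4/3) = (-18 - 6)*(4*(⅓)) = -24*4/3 = -32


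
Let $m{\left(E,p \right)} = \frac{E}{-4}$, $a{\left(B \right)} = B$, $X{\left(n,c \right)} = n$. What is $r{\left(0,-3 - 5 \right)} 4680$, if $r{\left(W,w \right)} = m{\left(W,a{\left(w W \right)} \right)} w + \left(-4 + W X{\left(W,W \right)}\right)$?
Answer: $-18720$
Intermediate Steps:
$m{\left(E,p \right)} = - \frac{E}{4}$ ($m{\left(E,p \right)} = E \left(- \frac{1}{4}\right) = - \frac{E}{4}$)
$r{\left(W,w \right)} = -4 + W^{2} - \frac{W w}{4}$ ($r{\left(W,w \right)} = - \frac{W}{4} w + \left(-4 + W W\right) = - \frac{W w}{4} + \left(-4 + W^{2}\right) = -4 + W^{2} - \frac{W w}{4}$)
$r{\left(0,-3 - 5 \right)} 4680 = \left(-4 + 0^{2} - 0 \left(-3 - 5\right)\right) 4680 = \left(-4 + 0 - 0 \left(-3 - 5\right)\right) 4680 = \left(-4 + 0 - 0 \left(-8\right)\right) 4680 = \left(-4 + 0 + 0\right) 4680 = \left(-4\right) 4680 = -18720$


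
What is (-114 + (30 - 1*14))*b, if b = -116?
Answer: 11368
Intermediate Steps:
(-114 + (30 - 1*14))*b = (-114 + (30 - 1*14))*(-116) = (-114 + (30 - 14))*(-116) = (-114 + 16)*(-116) = -98*(-116) = 11368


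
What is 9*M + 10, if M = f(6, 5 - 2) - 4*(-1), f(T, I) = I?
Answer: 73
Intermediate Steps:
M = 7 (M = (5 - 2) - 4*(-1) = 3 + 4 = 7)
9*M + 10 = 9*7 + 10 = 63 + 10 = 73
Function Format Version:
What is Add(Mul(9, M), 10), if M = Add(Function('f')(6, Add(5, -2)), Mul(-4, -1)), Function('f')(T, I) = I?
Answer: 73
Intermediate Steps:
M = 7 (M = Add(Add(5, -2), Mul(-4, -1)) = Add(3, 4) = 7)
Add(Mul(9, M), 10) = Add(Mul(9, 7), 10) = Add(63, 10) = 73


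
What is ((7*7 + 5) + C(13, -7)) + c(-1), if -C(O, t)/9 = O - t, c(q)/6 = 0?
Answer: -126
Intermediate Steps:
c(q) = 0 (c(q) = 6*0 = 0)
C(O, t) = -9*O + 9*t (C(O, t) = -9*(O - t) = -9*O + 9*t)
((7*7 + 5) + C(13, -7)) + c(-1) = ((7*7 + 5) + (-9*13 + 9*(-7))) + 0 = ((49 + 5) + (-117 - 63)) + 0 = (54 - 180) + 0 = -126 + 0 = -126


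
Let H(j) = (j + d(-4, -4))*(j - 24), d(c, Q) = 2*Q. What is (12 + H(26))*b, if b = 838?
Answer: 40224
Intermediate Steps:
H(j) = (-24 + j)*(-8 + j) (H(j) = (j + 2*(-4))*(j - 24) = (j - 8)*(-24 + j) = (-8 + j)*(-24 + j) = (-24 + j)*(-8 + j))
(12 + H(26))*b = (12 + (192 + 26² - 32*26))*838 = (12 + (192 + 676 - 832))*838 = (12 + 36)*838 = 48*838 = 40224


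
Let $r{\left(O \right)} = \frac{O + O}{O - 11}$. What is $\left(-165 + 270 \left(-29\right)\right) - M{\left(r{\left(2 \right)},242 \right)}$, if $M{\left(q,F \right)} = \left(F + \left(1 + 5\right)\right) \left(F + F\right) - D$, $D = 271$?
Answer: $-127756$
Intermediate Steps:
$r{\left(O \right)} = \frac{2 O}{-11 + O}$
$M{\left(q,F \right)} = -271 + 2 F \left(6 + F\right)$ ($M{\left(q,F \right)} = \left(F + \left(1 + 5\right)\right) \left(F + F\right) - 271 = \left(F + 6\right) 2 F - 271 = \left(6 + F\right) 2 F - 271 = 2 F \left(6 + F\right) - 271 = -271 + 2 F \left(6 + F\right)$)
$\left(-165 + 270 \left(-29\right)\right) - M{\left(r{\left(2 \right)},242 \right)} = \left(-165 + 270 \left(-29\right)\right) - \left(-271 + 2 \cdot 242^{2} + 12 \cdot 242\right) = \left(-165 - 7830\right) - \left(-271 + 2 \cdot 58564 + 2904\right) = -7995 - \left(-271 + 117128 + 2904\right) = -7995 - 119761 = -127756$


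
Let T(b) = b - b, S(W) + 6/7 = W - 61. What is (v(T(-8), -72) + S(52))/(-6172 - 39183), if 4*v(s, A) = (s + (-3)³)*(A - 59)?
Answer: -24483/1269940 ≈ -0.019279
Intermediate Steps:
S(W) = -433/7 + W (S(W) = -6/7 + (W - 61) = -6/7 + (-61 + W) = -433/7 + W)
T(b) = 0
v(s, A) = (-59 + A)*(-27 + s)/4 (v(s, A) = ((s + (-3)³)*(A - 59))/4 = ((s - 27)*(-59 + A))/4 = ((-27 + s)*(-59 + A))/4 = ((-59 + A)*(-27 + s))/4 = (-59 + A)*(-27 + s)/4)
(v(T(-8), -72) + S(52))/(-6172 - 39183) = ((1593/4 - 59/4*0 - 27/4*(-72) + (¼)*(-72)*0) + (-433/7 + 52))/(-6172 - 39183) = ((1593/4 + 0 + 486 + 0) - 69/7)/(-45355) = (3537/4 - 69/7)*(-1/45355) = (24483/28)*(-1/45355) = -24483/1269940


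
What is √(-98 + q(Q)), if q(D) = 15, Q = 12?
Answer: I*√83 ≈ 9.1104*I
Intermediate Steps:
√(-98 + q(Q)) = √(-98 + 15) = √(-83) = I*√83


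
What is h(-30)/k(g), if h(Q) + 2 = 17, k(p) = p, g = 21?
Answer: 5/7 ≈ 0.71429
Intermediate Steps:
h(Q) = 15 (h(Q) = -2 + 17 = 15)
h(-30)/k(g) = 15/21 = 15*(1/21) = 5/7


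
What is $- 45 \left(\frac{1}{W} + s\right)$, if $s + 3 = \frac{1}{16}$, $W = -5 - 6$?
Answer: $\frac{23985}{176} \approx 136.28$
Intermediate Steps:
$W = -11$ ($W = -5 - 6 = -11$)
$s = - \frac{47}{16}$ ($s = -3 + \frac{1}{16} = - \frac{47}{16} \approx -2.9375$)
$- 45 \left(\frac{1}{W} + s\right) = - 45 \left(\frac{1}{-11} - \frac{47}{16}\right) = - 45 \left(- \frac{1}{11} - \frac{47}{16}\right) = \left(-45\right) \left(- \frac{533}{176}\right) = \frac{23985}{176}$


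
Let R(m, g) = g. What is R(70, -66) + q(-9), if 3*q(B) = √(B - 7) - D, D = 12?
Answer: -70 + 4*I/3 ≈ -70.0 + 1.3333*I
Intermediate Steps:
q(B) = -4 + √(-7 + B)/3 (q(B) = (√(B - 7) - 1*12)/3 = (√(-7 + B) - 12)/3 = (-12 + √(-7 + B))/3 = -4 + √(-7 + B)/3)
R(70, -66) + q(-9) = -66 + (-4 + √(-7 - 9)/3) = -66 + (-4 + √(-16)/3) = -66 + (-4 + (4*I)/3) = -66 + (-4 + 4*I/3) = -70 + 4*I/3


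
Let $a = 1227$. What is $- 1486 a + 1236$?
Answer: $-1822086$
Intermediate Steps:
$- 1486 a + 1236 = \left(-1486\right) 1227 + 1236 = -1823322 + 1236 = -1822086$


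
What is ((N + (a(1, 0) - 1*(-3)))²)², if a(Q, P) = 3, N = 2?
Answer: 4096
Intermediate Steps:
((N + (a(1, 0) - 1*(-3)))²)² = ((2 + (3 - 1*(-3)))²)² = ((2 + (3 + 3))²)² = ((2 + 6)²)² = (8²)² = 64² = 4096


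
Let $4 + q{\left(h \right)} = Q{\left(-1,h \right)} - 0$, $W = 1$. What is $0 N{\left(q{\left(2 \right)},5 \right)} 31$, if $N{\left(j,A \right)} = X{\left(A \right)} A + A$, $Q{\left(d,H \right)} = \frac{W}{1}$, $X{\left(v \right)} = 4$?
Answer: $0$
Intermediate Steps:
$Q{\left(d,H \right)} = 1$ ($Q{\left(d,H \right)} = 1 \cdot 1^{-1} = 1 \cdot 1 = 1$)
$q{\left(h \right)} = -3$ ($q{\left(h \right)} = -4 + \left(1 - 0\right) = -4 + \left(1 + 0\right) = -4 + 1 = -3$)
$N{\left(j,A \right)} = 5 A$ ($N{\left(j,A \right)} = 4 A + A = 5 A$)
$0 N{\left(q{\left(2 \right)},5 \right)} 31 = 0 \cdot 5 \cdot 5 \cdot 31 = 0 \cdot 25 \cdot 31 = 0 \cdot 31 = 0$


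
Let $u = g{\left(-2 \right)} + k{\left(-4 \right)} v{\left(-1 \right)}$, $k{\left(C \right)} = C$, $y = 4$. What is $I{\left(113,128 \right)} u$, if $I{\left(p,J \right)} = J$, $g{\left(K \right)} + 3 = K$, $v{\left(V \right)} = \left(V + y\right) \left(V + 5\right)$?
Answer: $-6784$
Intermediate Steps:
$v{\left(V \right)} = \left(4 + V\right) \left(5 + V\right)$ ($v{\left(V \right)} = \left(V + 4\right) \left(V + 5\right) = \left(4 + V\right) \left(5 + V\right)$)
$g{\left(K \right)} = -3 + K$
$u = -53$ ($u = \left(-3 - 2\right) - 4 \left(20 + \left(-1\right)^{2} + 9 \left(-1\right)\right) = -5 - 4 \left(20 + 1 - 9\right) = -5 - 48 = -53$)
$I{\left(113,128 \right)} u = 128 \left(-53\right) = -6784$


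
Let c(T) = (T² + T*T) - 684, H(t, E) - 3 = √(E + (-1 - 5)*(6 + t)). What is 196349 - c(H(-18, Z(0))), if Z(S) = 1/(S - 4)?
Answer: 393743/2 - 6*√287 ≈ 1.9677e+5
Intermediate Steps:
Z(S) = 1/(-4 + S)
H(t, E) = 3 + √(-36 + E - 6*t) (H(t, E) = 3 + √(E + (-1 - 5)*(6 + t)) = 3 + √(E - 6*(6 + t)) = 3 + √(E + (-36 - 6*t)) = 3 + √(-36 + E - 6*t))
c(T) = -684 + 2*T² (c(T) = (T² + T²) - 684 = 2*T² - 684 = -684 + 2*T²)
196349 - c(H(-18, Z(0))) = 196349 - (-684 + 2*(3 + √(-36 + 1/(-4 + 0) - 6*(-18)))²) = 196349 - (-684 + 2*(3 + √(-36 + 1/(-4) + 108))²) = 196349 - (-684 + 2*(3 + √(-36 - ¼ + 108))²) = 196349 - (-684 + 2*(3 + √(287/4))²) = 196349 - (-684 + 2*(3 + √287/2)²) = 196349 + (684 - 2*(3 + √287/2)²) = 197033 - 2*(3 + √287/2)²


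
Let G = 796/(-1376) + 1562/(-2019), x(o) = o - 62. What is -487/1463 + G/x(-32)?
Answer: -30420552541/95513979792 ≈ -0.31849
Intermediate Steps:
x(o) = -62 + o
G = -939109/694536 (G = 796*(-1/1376) + 1562*(-1/2019) = -199/344 - 1562/2019 = -939109/694536 ≈ -1.3521)
-487/1463 + G/x(-32) = -487/1463 - 939109/(694536*(-62 - 32)) = -487*1/1463 - 939109/694536/(-94) = -487/1463 - 939109/694536*(-1/94) = -487/1463 + 939109/65286384 = -30420552541/95513979792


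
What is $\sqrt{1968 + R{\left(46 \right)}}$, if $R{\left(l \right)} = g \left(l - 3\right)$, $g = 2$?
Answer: $\sqrt{2054} \approx 45.321$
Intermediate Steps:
$R{\left(l \right)} = -6 + 2 l$ ($R{\left(l \right)} = 2 \left(l - 3\right) = 2 \left(-3 + l\right) = -6 + 2 l$)
$\sqrt{1968 + R{\left(46 \right)}} = \sqrt{1968 + \left(-6 + 2 \cdot 46\right)} = \sqrt{1968 + \left(-6 + 92\right)} = \sqrt{1968 + 86} = \sqrt{2054}$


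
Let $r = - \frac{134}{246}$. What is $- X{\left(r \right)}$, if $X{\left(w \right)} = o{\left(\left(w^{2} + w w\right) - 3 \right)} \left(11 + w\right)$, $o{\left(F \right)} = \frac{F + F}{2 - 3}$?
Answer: $- \frac{93643948}{1860867} \approx -50.323$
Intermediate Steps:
$r = - \frac{67}{123}$ ($r = \left(-134\right) \frac{1}{246} = - \frac{67}{123} \approx -0.54472$)
$o{\left(F \right)} = - 2 F$ ($o{\left(F \right)} = \frac{2 F}{-1} = 2 F \left(-1\right) = - 2 F$)
$X{\left(w \right)} = \left(6 - 4 w^{2}\right) \left(11 + w\right)$ ($X{\left(w \right)} = - 2 \left(\left(w^{2} + w w\right) - 3\right) \left(11 + w\right) = - 2 \left(\left(w^{2} + w^{2}\right) - 3\right) \left(11 + w\right) = - 2 \left(2 w^{2} - 3\right) \left(11 + w\right) = - 2 \left(-3 + 2 w^{2}\right) \left(11 + w\right) = \left(6 - 4 w^{2}\right) \left(11 + w\right)$)
$- X{\left(r \right)} = - 2 \left(3 - 2 \left(- \frac{67}{123}\right)^{2}\right) \left(11 - \frac{67}{123}\right) = - \frac{2 \left(3 - \frac{8978}{15129}\right) 1286}{123} = - \frac{2 \cdot 36409 \cdot 1286}{15129 \cdot 123} = \left(-1\right) \frac{93643948}{1860867} = - \frac{93643948}{1860867}$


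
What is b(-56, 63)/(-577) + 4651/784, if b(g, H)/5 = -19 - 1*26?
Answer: 2860027/452368 ≈ 6.3223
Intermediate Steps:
b(g, H) = -225 (b(g, H) = 5*(-19 - 1*26) = 5*(-19 - 26) = 5*(-45) = -225)
b(-56, 63)/(-577) + 4651/784 = -225/(-577) + 4651/784 = -225*(-1/577) + 4651*(1/784) = 225/577 + 4651/784 = 2860027/452368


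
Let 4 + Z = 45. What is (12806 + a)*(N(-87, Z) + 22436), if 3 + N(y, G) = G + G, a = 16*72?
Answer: 314264370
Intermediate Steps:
a = 1152
Z = 41 (Z = -4 + 45 = 41)
N(y, G) = -3 + 2*G (N(y, G) = -3 + (G + G) = -3 + 2*G)
(12806 + a)*(N(-87, Z) + 22436) = (12806 + 1152)*((-3 + 2*41) + 22436) = 13958*((-3 + 82) + 22436) = 13958*(79 + 22436) = 13958*22515 = 314264370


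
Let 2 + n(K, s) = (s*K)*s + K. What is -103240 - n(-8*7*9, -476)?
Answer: 114091570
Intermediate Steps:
n(K, s) = -2 + K + K*s² (n(K, s) = -2 + ((s*K)*s + K) = -2 + ((K*s)*s + K) = -2 + (K*s² + K) = -2 + (K + K*s²) = -2 + K + K*s²)
-103240 - n(-8*7*9, -476) = -103240 - (-2 - 8*7*9 + (-8*7*9)*(-476)²) = -103240 - (-2 - 56*9 - 56*9*226576) = -103240 - (-2 - 504 - 504*226576) = -103240 - (-2 - 504 - 114194304) = -103240 - 1*(-114194810) = -103240 + 114194810 = 114091570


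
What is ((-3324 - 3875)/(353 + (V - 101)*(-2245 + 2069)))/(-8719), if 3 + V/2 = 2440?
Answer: -7199/7321300705 ≈ -9.8329e-7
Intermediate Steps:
V = 4874 (V = -6 + 2*2440 = -6 + 4880 = 4874)
((-3324 - 3875)/(353 + (V - 101)*(-2245 + 2069)))/(-8719) = ((-3324 - 3875)/(353 + (4874 - 101)*(-2245 + 2069)))/(-8719) = -7199/(353 + 4773*(-176))*(-1/8719) = -7199/(353 - 840048)*(-1/8719) = -7199/(-839695)*(-1/8719) = -7199*(-1/839695)*(-1/8719) = (7199/839695)*(-1/8719) = -7199/7321300705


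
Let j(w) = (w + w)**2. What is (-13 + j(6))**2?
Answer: 17161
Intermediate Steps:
j(w) = 4*w**2 (j(w) = (2*w)**2 = 4*w**2)
(-13 + j(6))**2 = (-13 + 4*6**2)**2 = (-13 + 4*36)**2 = (-13 + 144)**2 = 131**2 = 17161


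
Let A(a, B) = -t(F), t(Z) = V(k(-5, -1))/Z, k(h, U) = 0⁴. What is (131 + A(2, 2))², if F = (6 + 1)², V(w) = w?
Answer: 17161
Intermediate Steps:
k(h, U) = 0
F = 49 (F = 7² = 49)
t(Z) = 0 (t(Z) = 0/Z = 0)
A(a, B) = 0 (A(a, B) = -1*0 = 0)
(131 + A(2, 2))² = (131 + 0)² = 131² = 17161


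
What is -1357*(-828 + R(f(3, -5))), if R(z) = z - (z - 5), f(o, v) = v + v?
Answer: 1116811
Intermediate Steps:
f(o, v) = 2*v
R(z) = 5 (R(z) = z - (-5 + z) = z + (5 - z) = 5)
-1357*(-828 + R(f(3, -5))) = -1357*(-828 + 5) = -1357*(-823) = 1116811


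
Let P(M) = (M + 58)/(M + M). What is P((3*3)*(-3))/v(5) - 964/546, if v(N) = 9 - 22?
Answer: -8459/4914 ≈ -1.7214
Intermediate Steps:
P(M) = (58 + M)/(2*M) (P(M) = (58 + M)/((2*M)) = (58 + M)*(1/(2*M)) = (58 + M)/(2*M))
v(N) = -13
P((3*3)*(-3))/v(5) - 964/546 = ((58 + (3*3)*(-3))/(2*(((3*3)*(-3)))))/(-13) - 964/546 = ((58 + 9*(-3))/(2*((9*(-3)))))*(-1/13) - 964*1/546 = ((1/2)*(58 - 27)/(-27))*(-1/13) - 482/273 = ((1/2)*(-1/27)*31)*(-1/13) - 482/273 = -31/54*(-1/13) - 482/273 = 31/702 - 482/273 = -8459/4914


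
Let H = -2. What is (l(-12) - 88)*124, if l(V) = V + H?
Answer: -12648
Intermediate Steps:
l(V) = -2 + V (l(V) = V - 2 = -2 + V)
(l(-12) - 88)*124 = ((-2 - 12) - 88)*124 = (-14 - 88)*124 = -102*124 = -12648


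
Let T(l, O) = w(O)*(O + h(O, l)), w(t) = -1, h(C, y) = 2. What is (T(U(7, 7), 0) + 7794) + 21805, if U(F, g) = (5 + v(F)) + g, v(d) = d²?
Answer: 29597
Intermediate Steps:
U(F, g) = 5 + g + F² (U(F, g) = (5 + F²) + g = 5 + g + F²)
T(l, O) = -2 - O (T(l, O) = -(O + 2) = -(2 + O) = -2 - O)
(T(U(7, 7), 0) + 7794) + 21805 = ((-2 - 1*0) + 7794) + 21805 = ((-2 + 0) + 7794) + 21805 = (-2 + 7794) + 21805 = 7792 + 21805 = 29597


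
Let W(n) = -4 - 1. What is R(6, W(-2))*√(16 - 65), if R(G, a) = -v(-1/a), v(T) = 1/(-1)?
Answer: 7*I ≈ 7.0*I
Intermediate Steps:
W(n) = -5
v(T) = -1
R(G, a) = 1 (R(G, a) = -1*(-1) = 1)
R(6, W(-2))*√(16 - 65) = 1*√(16 - 65) = 1*√(-49) = 1*(7*I) = 7*I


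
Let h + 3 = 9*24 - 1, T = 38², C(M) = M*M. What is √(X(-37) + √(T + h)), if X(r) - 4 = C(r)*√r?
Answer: √(4 + 6*√46 + 1369*I*√37) ≈ 64.7 + 64.353*I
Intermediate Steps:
C(M) = M²
X(r) = 4 + r^(5/2) (X(r) = 4 + r²*√r = 4 + r^(5/2))
T = 1444
h = 212 (h = -3 + (9*24 - 1) = -3 + (216 - 1) = -3 + 215 = 212)
√(X(-37) + √(T + h)) = √((4 + (-37)^(5/2)) + √(1444 + 212)) = √((4 + 1369*I*√37) + √1656) = √((4 + 1369*I*√37) + 6*√46) = √(4 + 6*√46 + 1369*I*√37)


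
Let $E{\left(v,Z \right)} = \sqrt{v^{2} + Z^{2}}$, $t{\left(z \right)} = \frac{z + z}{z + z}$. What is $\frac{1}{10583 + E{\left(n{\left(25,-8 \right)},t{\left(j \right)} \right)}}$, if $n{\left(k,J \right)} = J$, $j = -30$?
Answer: $\frac{10583}{111999824} - \frac{\sqrt{65}}{111999824} \approx 9.4419 \cdot 10^{-5}$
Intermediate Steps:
$t{\left(z \right)} = 1$ ($t{\left(z \right)} = \frac{2 z}{2 z} = 2 z \frac{1}{2 z} = 1$)
$E{\left(v,Z \right)} = \sqrt{Z^{2} + v^{2}}$
$\frac{1}{10583 + E{\left(n{\left(25,-8 \right)},t{\left(j \right)} \right)}} = \frac{1}{10583 + \sqrt{1^{2} + \left(-8\right)^{2}}} = \frac{1}{10583 + \sqrt{1 + 64}} = \frac{1}{10583 + \sqrt{65}}$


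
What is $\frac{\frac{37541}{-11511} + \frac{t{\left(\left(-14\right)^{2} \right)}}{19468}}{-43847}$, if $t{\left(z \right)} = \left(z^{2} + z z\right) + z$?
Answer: $- \frac{38955280}{2456485950339} \approx -1.5858 \cdot 10^{-5}$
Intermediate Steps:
$t{\left(z \right)} = z + 2 z^{2}$ ($t{\left(z \right)} = \left(z^{2} + z^{2}\right) + z = 2 z^{2} + z = z + 2 z^{2}$)
$\frac{\frac{37541}{-11511} + \frac{t{\left(\left(-14\right)^{2} \right)}}{19468}}{-43847} = \frac{\frac{37541}{-11511} + \frac{\left(-14\right)^{2} \left(1 + 2 \left(-14\right)^{2}\right)}{19468}}{-43847} = \left(37541 \left(- \frac{1}{11511}\right) + 196 \left(1 + 2 \cdot 196\right) \frac{1}{19468}\right) \left(- \frac{1}{43847}\right) = \left(- \frac{37541}{11511} + 196 \left(1 + 392\right) \frac{1}{19468}\right) \left(- \frac{1}{43847}\right) = \left(- \frac{37541}{11511} + 196 \cdot 393 \cdot \frac{1}{19468}\right) \left(- \frac{1}{43847}\right) = \left(- \frac{37541}{11511} + 77028 \cdot \frac{1}{19468}\right) \left(- \frac{1}{43847}\right) = \left(- \frac{37541}{11511} + \frac{19257}{4867}\right) \left(- \frac{1}{43847}\right) = \frac{38955280}{56024037} \left(- \frac{1}{43847}\right) = - \frac{38955280}{2456485950339}$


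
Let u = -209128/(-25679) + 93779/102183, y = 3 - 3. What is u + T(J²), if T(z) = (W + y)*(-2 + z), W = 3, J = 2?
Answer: 39521220907/2623957257 ≈ 15.062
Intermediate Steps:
y = 0
u = 23777477365/2623957257 (u = -209128*(-1/25679) + 93779*(1/102183) = 209128/25679 + 93779/102183 = 23777477365/2623957257 ≈ 9.0617)
T(z) = -6 + 3*z (T(z) = (3 + 0)*(-2 + z) = 3*(-2 + z) = -6 + 3*z)
u + T(J²) = 23777477365/2623957257 + (-6 + 3*2²) = 23777477365/2623957257 + (-6 + 3*4) = 23777477365/2623957257 + (-6 + 12) = 23777477365/2623957257 + 6 = 39521220907/2623957257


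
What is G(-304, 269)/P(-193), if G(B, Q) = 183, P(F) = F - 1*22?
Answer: -183/215 ≈ -0.85116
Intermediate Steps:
P(F) = -22 + F (P(F) = F - 22 = -22 + F)
G(-304, 269)/P(-193) = 183/(-22 - 193) = 183/(-215) = 183*(-1/215) = -183/215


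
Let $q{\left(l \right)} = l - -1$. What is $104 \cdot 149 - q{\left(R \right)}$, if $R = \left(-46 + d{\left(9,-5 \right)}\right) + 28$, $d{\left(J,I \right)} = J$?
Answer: $15504$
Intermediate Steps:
$R = -9$ ($R = \left(-46 + 9\right) + 28 = -37 + 28 = -9$)
$q{\left(l \right)} = 1 + l$ ($q{\left(l \right)} = l + 1 = 1 + l$)
$104 \cdot 149 - q{\left(R \right)} = 104 \cdot 149 - \left(1 - 9\right) = 15496 - -8 = 15496 + 8 = 15504$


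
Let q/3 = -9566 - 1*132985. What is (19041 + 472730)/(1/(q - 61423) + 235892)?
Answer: 240513393596/115369115791 ≈ 2.0847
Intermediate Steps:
q = -427653 (q = 3*(-9566 - 1*132985) = 3*(-9566 - 132985) = 3*(-142551) = -427653)
(19041 + 472730)/(1/(q - 61423) + 235892) = (19041 + 472730)/(1/(-427653 - 61423) + 235892) = 491771/(1/(-489076) + 235892) = 491771/(-1/489076 + 235892) = 491771/(115369115791/489076) = 491771*(489076/115369115791) = 240513393596/115369115791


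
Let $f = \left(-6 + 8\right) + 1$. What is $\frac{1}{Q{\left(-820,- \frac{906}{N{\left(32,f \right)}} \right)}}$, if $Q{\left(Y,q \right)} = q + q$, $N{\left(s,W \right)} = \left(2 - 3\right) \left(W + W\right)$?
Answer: $\frac{1}{302} \approx 0.0033113$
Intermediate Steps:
$f = 3$ ($f = 2 + 1 = 3$)
$N{\left(s,W \right)} = - 2 W$
$Q{\left(Y,q \right)} = 2 q$
$\frac{1}{Q{\left(-820,- \frac{906}{N{\left(32,f \right)}} \right)}} = \frac{1}{2 \left(- \frac{906}{\left(-2\right) 3}\right)} = \frac{1}{2 \left(- \frac{906}{-6}\right)} = \frac{1}{2 \left(\left(-906\right) \left(- \frac{1}{6}\right)\right)} = \frac{1}{2 \cdot 151} = \frac{1}{302}$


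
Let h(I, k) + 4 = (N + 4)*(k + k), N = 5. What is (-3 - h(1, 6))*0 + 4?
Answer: 4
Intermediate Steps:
h(I, k) = -4 + 18*k (h(I, k) = -4 + (5 + 4)*(k + k) = -4 + 9*(2*k) = -4 + 18*k)
(-3 - h(1, 6))*0 + 4 = (-3 - (-4 + 18*6))*0 + 4 = (-3 - (-4 + 108))*0 + 4 = (-3 - 1*104)*0 + 4 = (-3 - 104)*0 + 4 = -107*0 + 4 = 0 + 4 = 4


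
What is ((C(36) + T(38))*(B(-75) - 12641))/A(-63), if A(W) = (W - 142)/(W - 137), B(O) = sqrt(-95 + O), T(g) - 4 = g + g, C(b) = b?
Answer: -58654240/41 + 4640*I*sqrt(170)/41 ≈ -1.4306e+6 + 1475.6*I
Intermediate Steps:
T(g) = 4 + 2*g (T(g) = 4 + (g + g) = 4 + 2*g)
A(W) = (-142 + W)/(-137 + W)
((C(36) + T(38))*(B(-75) - 12641))/A(-63) = ((36 + (4 + 2*38))*(sqrt(-95 - 75) - 12641))/(((-142 - 63)/(-137 - 63))) = ((36 + (4 + 76))*(sqrt(-170) - 12641))/((-205/(-200))) = ((36 + 80)*(I*sqrt(170) - 12641))/((-1/200*(-205))) = (116*(-12641 + I*sqrt(170)))/(41/40) = (-1466356 + 116*I*sqrt(170))*(40/41) = -58654240/41 + 4640*I*sqrt(170)/41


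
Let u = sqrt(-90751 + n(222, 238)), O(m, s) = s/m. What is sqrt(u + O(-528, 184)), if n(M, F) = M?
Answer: sqrt(-1518 + 4356*I*sqrt(90529))/66 ≈ 12.258 + 12.273*I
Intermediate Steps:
u = I*sqrt(90529) (u = sqrt(-90751 + 222) = sqrt(-90529) = I*sqrt(90529) ≈ 300.88*I)
sqrt(u + O(-528, 184)) = sqrt(I*sqrt(90529) + 184/(-528)) = sqrt(I*sqrt(90529) + 184*(-1/528)) = sqrt(I*sqrt(90529) - 23/66) = sqrt(-23/66 + I*sqrt(90529))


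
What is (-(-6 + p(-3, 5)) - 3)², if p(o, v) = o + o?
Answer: 81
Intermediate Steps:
p(o, v) = 2*o
(-(-6 + p(-3, 5)) - 3)² = (-(-6 + 2*(-3)) - 3)² = (-(-6 - 6) - 3)² = (-1*(-12) - 3)² = (12 - 3)² = 9² = 81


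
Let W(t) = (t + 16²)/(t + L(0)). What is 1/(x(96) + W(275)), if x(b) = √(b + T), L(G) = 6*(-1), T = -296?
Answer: 142839/14754161 - 723610*I*√2/14754161 ≈ 0.0096813 - 0.069359*I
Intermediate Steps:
L(G) = -6
x(b) = √(-296 + b) (x(b) = √(b - 296) = √(-296 + b))
W(t) = (256 + t)/(-6 + t) (W(t) = (t + 16²)/(t - 6) = (t + 256)/(-6 + t) = (256 + t)/(-6 + t))
1/(x(96) + W(275)) = 1/(√(-296 + 96) + (256 + 275)/(-6 + 275)) = 1/(√(-200) + 531/269) = 1/(10*I*√2 + (1/269)*531) = 1/(10*I*√2 + 531/269) = 1/(531/269 + 10*I*√2)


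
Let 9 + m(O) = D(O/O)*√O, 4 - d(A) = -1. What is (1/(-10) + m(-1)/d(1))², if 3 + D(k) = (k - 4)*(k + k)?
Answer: 37/100 + 171*I/25 ≈ 0.37 + 6.84*I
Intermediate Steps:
D(k) = -3 + 2*k*(-4 + k) (D(k) = -3 + (k - 4)*(k + k) = -3 + (-4 + k)*(2*k) = -3 + 2*k*(-4 + k))
d(A) = 5 (d(A) = 4 - 1*(-1) = 4 + 1 = 5)
m(O) = -9 - 9*√O (m(O) = -9 + (-3 - 8*O/O + 2*(O/O)²)*√O = -9 + (-3 - 8*1 + 2*1²)*√O = -9 + (-3 - 8 + 2*1)*√O = -9 + (-3 - 8 + 2)*√O = -9 - 9*√O)
(1/(-10) + m(-1)/d(1))² = (1/(-10) + (-9 - 9*I)/5)² = (1*(-⅒) + (-9 - 9*I)*(⅕))² = (-⅒ + (-9/5 - 9*I/5))² = (-19/10 - 9*I/5)²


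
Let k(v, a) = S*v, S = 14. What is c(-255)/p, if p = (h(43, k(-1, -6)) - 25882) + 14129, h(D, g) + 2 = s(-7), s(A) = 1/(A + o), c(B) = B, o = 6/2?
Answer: 1020/47021 ≈ 0.021692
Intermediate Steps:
o = 3 (o = 6*(½) = 3)
k(v, a) = 14*v
s(A) = 1/(3 + A) (s(A) = 1/(A + 3) = 1/(3 + A))
h(D, g) = -9/4 (h(D, g) = -2 + 1/(3 - 7) = -2 + 1/(-4) = -2 - ¼ = -9/4)
p = -47021/4 (p = (-9/4 - 25882) + 14129 = -103537/4 + 14129 = -47021/4 ≈ -11755.)
c(-255)/p = -255/(-47021/4) = -255*(-4/47021) = 1020/47021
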